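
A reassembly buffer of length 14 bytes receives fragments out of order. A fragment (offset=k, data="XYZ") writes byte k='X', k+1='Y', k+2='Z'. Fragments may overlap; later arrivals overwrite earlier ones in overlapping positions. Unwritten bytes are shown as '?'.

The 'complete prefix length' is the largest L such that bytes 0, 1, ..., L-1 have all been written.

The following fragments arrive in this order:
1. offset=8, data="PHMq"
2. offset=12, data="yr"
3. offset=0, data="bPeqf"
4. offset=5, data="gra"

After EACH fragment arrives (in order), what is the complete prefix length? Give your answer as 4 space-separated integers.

Answer: 0 0 5 14

Derivation:
Fragment 1: offset=8 data="PHMq" -> buffer=????????PHMq?? -> prefix_len=0
Fragment 2: offset=12 data="yr" -> buffer=????????PHMqyr -> prefix_len=0
Fragment 3: offset=0 data="bPeqf" -> buffer=bPeqf???PHMqyr -> prefix_len=5
Fragment 4: offset=5 data="gra" -> buffer=bPeqfgraPHMqyr -> prefix_len=14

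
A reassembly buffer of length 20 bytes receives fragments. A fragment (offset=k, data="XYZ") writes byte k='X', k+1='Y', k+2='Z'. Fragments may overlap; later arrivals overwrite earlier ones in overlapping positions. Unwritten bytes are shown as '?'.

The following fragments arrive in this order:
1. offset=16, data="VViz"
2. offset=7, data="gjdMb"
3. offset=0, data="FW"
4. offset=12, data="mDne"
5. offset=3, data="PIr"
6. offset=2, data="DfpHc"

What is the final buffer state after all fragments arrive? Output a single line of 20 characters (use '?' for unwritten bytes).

Answer: FWDfpHcgjdMbmDneVViz

Derivation:
Fragment 1: offset=16 data="VViz" -> buffer=????????????????VViz
Fragment 2: offset=7 data="gjdMb" -> buffer=???????gjdMb????VViz
Fragment 3: offset=0 data="FW" -> buffer=FW?????gjdMb????VViz
Fragment 4: offset=12 data="mDne" -> buffer=FW?????gjdMbmDneVViz
Fragment 5: offset=3 data="PIr" -> buffer=FW?PIr?gjdMbmDneVViz
Fragment 6: offset=2 data="DfpHc" -> buffer=FWDfpHcgjdMbmDneVViz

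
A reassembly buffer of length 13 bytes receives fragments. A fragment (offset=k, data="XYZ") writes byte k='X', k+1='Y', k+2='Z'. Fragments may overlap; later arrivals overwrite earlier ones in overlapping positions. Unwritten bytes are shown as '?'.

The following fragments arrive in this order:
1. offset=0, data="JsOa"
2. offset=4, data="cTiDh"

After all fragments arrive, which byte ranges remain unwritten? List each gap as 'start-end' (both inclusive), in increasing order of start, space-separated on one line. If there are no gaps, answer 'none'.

Answer: 9-12

Derivation:
Fragment 1: offset=0 len=4
Fragment 2: offset=4 len=5
Gaps: 9-12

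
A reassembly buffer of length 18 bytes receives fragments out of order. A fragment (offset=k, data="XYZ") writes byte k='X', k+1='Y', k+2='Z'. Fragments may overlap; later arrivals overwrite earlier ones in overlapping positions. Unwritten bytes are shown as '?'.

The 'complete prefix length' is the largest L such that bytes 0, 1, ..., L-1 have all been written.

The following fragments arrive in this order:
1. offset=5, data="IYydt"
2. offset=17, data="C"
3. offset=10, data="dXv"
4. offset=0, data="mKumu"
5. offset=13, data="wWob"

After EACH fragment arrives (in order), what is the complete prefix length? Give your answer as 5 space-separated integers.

Fragment 1: offset=5 data="IYydt" -> buffer=?????IYydt???????? -> prefix_len=0
Fragment 2: offset=17 data="C" -> buffer=?????IYydt???????C -> prefix_len=0
Fragment 3: offset=10 data="dXv" -> buffer=?????IYydtdXv????C -> prefix_len=0
Fragment 4: offset=0 data="mKumu" -> buffer=mKumuIYydtdXv????C -> prefix_len=13
Fragment 5: offset=13 data="wWob" -> buffer=mKumuIYydtdXvwWobC -> prefix_len=18

Answer: 0 0 0 13 18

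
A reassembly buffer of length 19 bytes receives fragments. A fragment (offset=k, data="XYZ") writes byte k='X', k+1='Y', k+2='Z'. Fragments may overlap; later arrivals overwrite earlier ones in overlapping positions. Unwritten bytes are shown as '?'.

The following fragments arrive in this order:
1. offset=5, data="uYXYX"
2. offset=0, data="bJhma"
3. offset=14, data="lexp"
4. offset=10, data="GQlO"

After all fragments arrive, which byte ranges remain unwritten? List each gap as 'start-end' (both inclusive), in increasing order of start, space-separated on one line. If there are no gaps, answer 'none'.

Answer: 18-18

Derivation:
Fragment 1: offset=5 len=5
Fragment 2: offset=0 len=5
Fragment 3: offset=14 len=4
Fragment 4: offset=10 len=4
Gaps: 18-18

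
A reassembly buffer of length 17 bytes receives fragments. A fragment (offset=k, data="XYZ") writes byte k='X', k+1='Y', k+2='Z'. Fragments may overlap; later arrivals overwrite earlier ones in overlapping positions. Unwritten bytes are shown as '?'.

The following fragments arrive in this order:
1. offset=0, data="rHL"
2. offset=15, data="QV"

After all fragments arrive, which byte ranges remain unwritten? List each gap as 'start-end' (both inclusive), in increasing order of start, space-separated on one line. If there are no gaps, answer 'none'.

Answer: 3-14

Derivation:
Fragment 1: offset=0 len=3
Fragment 2: offset=15 len=2
Gaps: 3-14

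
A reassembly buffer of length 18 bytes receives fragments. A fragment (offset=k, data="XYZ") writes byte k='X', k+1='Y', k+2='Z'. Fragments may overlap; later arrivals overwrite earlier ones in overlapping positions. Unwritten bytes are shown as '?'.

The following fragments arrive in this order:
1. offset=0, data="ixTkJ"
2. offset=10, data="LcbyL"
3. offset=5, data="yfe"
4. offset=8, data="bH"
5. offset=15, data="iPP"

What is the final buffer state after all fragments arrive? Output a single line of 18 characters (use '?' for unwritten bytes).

Fragment 1: offset=0 data="ixTkJ" -> buffer=ixTkJ?????????????
Fragment 2: offset=10 data="LcbyL" -> buffer=ixTkJ?????LcbyL???
Fragment 3: offset=5 data="yfe" -> buffer=ixTkJyfe??LcbyL???
Fragment 4: offset=8 data="bH" -> buffer=ixTkJyfebHLcbyL???
Fragment 5: offset=15 data="iPP" -> buffer=ixTkJyfebHLcbyLiPP

Answer: ixTkJyfebHLcbyLiPP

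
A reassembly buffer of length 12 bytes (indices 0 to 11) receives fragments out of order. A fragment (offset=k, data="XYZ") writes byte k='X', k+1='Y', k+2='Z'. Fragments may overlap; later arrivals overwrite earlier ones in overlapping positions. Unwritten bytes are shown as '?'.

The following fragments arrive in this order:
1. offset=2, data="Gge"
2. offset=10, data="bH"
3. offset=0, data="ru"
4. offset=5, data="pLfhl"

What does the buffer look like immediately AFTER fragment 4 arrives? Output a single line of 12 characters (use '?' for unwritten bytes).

Fragment 1: offset=2 data="Gge" -> buffer=??Gge???????
Fragment 2: offset=10 data="bH" -> buffer=??Gge?????bH
Fragment 3: offset=0 data="ru" -> buffer=ruGge?????bH
Fragment 4: offset=5 data="pLfhl" -> buffer=ruGgepLfhlbH

Answer: ruGgepLfhlbH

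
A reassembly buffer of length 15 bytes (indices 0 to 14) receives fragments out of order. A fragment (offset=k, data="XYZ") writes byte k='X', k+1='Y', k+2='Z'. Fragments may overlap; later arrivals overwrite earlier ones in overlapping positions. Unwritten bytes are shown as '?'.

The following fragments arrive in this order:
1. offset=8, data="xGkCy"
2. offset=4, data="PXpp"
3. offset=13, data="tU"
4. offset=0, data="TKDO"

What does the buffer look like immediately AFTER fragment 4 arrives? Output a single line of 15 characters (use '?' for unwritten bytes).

Fragment 1: offset=8 data="xGkCy" -> buffer=????????xGkCy??
Fragment 2: offset=4 data="PXpp" -> buffer=????PXppxGkCy??
Fragment 3: offset=13 data="tU" -> buffer=????PXppxGkCytU
Fragment 4: offset=0 data="TKDO" -> buffer=TKDOPXppxGkCytU

Answer: TKDOPXppxGkCytU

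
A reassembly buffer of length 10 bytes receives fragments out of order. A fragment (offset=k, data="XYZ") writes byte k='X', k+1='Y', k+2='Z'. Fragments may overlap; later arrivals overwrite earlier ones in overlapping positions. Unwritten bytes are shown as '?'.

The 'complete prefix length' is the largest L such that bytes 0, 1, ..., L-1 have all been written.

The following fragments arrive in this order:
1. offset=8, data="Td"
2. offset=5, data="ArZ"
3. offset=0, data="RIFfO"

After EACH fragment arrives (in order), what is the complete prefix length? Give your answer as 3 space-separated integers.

Answer: 0 0 10

Derivation:
Fragment 1: offset=8 data="Td" -> buffer=????????Td -> prefix_len=0
Fragment 2: offset=5 data="ArZ" -> buffer=?????ArZTd -> prefix_len=0
Fragment 3: offset=0 data="RIFfO" -> buffer=RIFfOArZTd -> prefix_len=10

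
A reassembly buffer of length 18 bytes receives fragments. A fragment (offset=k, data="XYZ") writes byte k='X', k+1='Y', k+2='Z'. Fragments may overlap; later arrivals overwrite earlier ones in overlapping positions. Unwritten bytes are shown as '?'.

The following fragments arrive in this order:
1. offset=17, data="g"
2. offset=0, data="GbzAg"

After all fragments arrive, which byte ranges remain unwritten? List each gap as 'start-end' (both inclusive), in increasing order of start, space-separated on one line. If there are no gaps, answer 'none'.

Fragment 1: offset=17 len=1
Fragment 2: offset=0 len=5
Gaps: 5-16

Answer: 5-16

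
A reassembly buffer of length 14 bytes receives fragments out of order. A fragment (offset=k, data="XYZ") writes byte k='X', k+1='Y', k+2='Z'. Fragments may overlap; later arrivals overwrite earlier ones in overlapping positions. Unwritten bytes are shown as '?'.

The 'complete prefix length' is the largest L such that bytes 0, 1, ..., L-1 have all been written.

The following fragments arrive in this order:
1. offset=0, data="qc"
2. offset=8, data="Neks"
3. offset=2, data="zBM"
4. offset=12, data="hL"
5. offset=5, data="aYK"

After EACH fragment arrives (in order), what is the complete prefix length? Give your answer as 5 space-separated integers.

Fragment 1: offset=0 data="qc" -> buffer=qc???????????? -> prefix_len=2
Fragment 2: offset=8 data="Neks" -> buffer=qc??????Neks?? -> prefix_len=2
Fragment 3: offset=2 data="zBM" -> buffer=qczBM???Neks?? -> prefix_len=5
Fragment 4: offset=12 data="hL" -> buffer=qczBM???NekshL -> prefix_len=5
Fragment 5: offset=5 data="aYK" -> buffer=qczBMaYKNekshL -> prefix_len=14

Answer: 2 2 5 5 14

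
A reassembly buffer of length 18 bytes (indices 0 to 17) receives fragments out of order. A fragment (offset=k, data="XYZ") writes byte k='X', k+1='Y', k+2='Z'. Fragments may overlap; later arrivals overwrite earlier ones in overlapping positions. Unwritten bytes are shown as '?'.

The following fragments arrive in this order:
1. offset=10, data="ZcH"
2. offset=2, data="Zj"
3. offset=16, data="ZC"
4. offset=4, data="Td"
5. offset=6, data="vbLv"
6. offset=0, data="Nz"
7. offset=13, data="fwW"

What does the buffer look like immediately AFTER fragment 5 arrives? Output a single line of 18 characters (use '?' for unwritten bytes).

Fragment 1: offset=10 data="ZcH" -> buffer=??????????ZcH?????
Fragment 2: offset=2 data="Zj" -> buffer=??Zj??????ZcH?????
Fragment 3: offset=16 data="ZC" -> buffer=??Zj??????ZcH???ZC
Fragment 4: offset=4 data="Td" -> buffer=??ZjTd????ZcH???ZC
Fragment 5: offset=6 data="vbLv" -> buffer=??ZjTdvbLvZcH???ZC

Answer: ??ZjTdvbLvZcH???ZC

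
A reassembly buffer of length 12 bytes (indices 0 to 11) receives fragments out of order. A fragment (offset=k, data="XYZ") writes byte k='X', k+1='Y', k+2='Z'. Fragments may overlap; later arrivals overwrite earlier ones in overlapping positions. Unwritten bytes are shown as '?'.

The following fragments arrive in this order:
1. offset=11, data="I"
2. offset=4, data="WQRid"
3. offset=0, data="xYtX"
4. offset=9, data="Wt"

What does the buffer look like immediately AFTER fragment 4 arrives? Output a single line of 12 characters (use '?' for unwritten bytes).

Answer: xYtXWQRidWtI

Derivation:
Fragment 1: offset=11 data="I" -> buffer=???????????I
Fragment 2: offset=4 data="WQRid" -> buffer=????WQRid??I
Fragment 3: offset=0 data="xYtX" -> buffer=xYtXWQRid??I
Fragment 4: offset=9 data="Wt" -> buffer=xYtXWQRidWtI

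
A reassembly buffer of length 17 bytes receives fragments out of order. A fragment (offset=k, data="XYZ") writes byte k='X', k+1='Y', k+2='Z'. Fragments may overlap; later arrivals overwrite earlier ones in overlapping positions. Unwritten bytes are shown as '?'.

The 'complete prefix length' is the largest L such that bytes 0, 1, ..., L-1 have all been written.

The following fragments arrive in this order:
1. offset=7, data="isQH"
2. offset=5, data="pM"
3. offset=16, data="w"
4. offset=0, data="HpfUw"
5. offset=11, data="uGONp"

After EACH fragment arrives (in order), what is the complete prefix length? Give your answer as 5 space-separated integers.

Fragment 1: offset=7 data="isQH" -> buffer=???????isQH?????? -> prefix_len=0
Fragment 2: offset=5 data="pM" -> buffer=?????pMisQH?????? -> prefix_len=0
Fragment 3: offset=16 data="w" -> buffer=?????pMisQH?????w -> prefix_len=0
Fragment 4: offset=0 data="HpfUw" -> buffer=HpfUwpMisQH?????w -> prefix_len=11
Fragment 5: offset=11 data="uGONp" -> buffer=HpfUwpMisQHuGONpw -> prefix_len=17

Answer: 0 0 0 11 17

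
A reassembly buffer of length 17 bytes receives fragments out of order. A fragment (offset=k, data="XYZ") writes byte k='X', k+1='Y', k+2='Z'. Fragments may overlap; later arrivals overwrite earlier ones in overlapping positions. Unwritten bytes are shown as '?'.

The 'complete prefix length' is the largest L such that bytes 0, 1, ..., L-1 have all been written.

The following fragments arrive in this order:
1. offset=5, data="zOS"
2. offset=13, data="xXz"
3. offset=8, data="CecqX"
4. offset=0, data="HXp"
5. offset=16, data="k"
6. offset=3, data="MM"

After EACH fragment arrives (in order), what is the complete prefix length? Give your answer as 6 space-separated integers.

Answer: 0 0 0 3 3 17

Derivation:
Fragment 1: offset=5 data="zOS" -> buffer=?????zOS????????? -> prefix_len=0
Fragment 2: offset=13 data="xXz" -> buffer=?????zOS?????xXz? -> prefix_len=0
Fragment 3: offset=8 data="CecqX" -> buffer=?????zOSCecqXxXz? -> prefix_len=0
Fragment 4: offset=0 data="HXp" -> buffer=HXp??zOSCecqXxXz? -> prefix_len=3
Fragment 5: offset=16 data="k" -> buffer=HXp??zOSCecqXxXzk -> prefix_len=3
Fragment 6: offset=3 data="MM" -> buffer=HXpMMzOSCecqXxXzk -> prefix_len=17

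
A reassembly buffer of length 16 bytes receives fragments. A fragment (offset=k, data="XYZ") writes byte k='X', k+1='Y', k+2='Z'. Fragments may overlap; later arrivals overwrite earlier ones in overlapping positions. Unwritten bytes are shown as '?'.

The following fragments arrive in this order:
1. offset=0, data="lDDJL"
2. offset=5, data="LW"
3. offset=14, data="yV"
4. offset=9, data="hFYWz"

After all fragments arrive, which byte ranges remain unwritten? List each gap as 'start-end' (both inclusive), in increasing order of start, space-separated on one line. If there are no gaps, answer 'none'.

Answer: 7-8

Derivation:
Fragment 1: offset=0 len=5
Fragment 2: offset=5 len=2
Fragment 3: offset=14 len=2
Fragment 4: offset=9 len=5
Gaps: 7-8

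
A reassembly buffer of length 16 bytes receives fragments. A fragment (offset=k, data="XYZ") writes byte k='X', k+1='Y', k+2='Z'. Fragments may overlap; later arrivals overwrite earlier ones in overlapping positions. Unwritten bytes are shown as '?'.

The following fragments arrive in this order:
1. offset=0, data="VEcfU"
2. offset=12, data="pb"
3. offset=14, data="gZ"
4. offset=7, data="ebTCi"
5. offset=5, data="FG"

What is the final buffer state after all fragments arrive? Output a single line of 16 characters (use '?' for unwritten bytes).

Fragment 1: offset=0 data="VEcfU" -> buffer=VEcfU???????????
Fragment 2: offset=12 data="pb" -> buffer=VEcfU???????pb??
Fragment 3: offset=14 data="gZ" -> buffer=VEcfU???????pbgZ
Fragment 4: offset=7 data="ebTCi" -> buffer=VEcfU??ebTCipbgZ
Fragment 5: offset=5 data="FG" -> buffer=VEcfUFGebTCipbgZ

Answer: VEcfUFGebTCipbgZ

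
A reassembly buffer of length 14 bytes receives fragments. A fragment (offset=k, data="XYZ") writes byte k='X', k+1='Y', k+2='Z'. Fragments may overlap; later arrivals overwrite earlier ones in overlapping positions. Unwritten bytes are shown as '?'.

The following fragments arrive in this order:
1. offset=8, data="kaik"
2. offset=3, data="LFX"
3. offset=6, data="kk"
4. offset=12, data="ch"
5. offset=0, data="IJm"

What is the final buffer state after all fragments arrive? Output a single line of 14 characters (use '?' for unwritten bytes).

Fragment 1: offset=8 data="kaik" -> buffer=????????kaik??
Fragment 2: offset=3 data="LFX" -> buffer=???LFX??kaik??
Fragment 3: offset=6 data="kk" -> buffer=???LFXkkkaik??
Fragment 4: offset=12 data="ch" -> buffer=???LFXkkkaikch
Fragment 5: offset=0 data="IJm" -> buffer=IJmLFXkkkaikch

Answer: IJmLFXkkkaikch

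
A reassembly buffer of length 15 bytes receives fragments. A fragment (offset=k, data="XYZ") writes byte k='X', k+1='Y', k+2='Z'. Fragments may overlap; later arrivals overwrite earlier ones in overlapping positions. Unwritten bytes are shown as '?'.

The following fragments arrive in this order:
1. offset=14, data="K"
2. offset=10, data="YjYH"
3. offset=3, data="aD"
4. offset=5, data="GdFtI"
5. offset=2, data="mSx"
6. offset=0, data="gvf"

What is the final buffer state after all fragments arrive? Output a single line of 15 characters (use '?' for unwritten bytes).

Answer: gvfSxGdFtIYjYHK

Derivation:
Fragment 1: offset=14 data="K" -> buffer=??????????????K
Fragment 2: offset=10 data="YjYH" -> buffer=??????????YjYHK
Fragment 3: offset=3 data="aD" -> buffer=???aD?????YjYHK
Fragment 4: offset=5 data="GdFtI" -> buffer=???aDGdFtIYjYHK
Fragment 5: offset=2 data="mSx" -> buffer=??mSxGdFtIYjYHK
Fragment 6: offset=0 data="gvf" -> buffer=gvfSxGdFtIYjYHK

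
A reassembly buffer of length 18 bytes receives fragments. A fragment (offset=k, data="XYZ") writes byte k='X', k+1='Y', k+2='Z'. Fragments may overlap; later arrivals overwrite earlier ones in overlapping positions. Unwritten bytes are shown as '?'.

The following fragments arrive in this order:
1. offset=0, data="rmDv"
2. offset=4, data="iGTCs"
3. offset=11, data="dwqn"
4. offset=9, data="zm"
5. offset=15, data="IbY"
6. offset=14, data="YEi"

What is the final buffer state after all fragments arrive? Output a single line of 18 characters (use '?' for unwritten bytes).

Answer: rmDviGTCszmdwqYEiY

Derivation:
Fragment 1: offset=0 data="rmDv" -> buffer=rmDv??????????????
Fragment 2: offset=4 data="iGTCs" -> buffer=rmDviGTCs?????????
Fragment 3: offset=11 data="dwqn" -> buffer=rmDviGTCs??dwqn???
Fragment 4: offset=9 data="zm" -> buffer=rmDviGTCszmdwqn???
Fragment 5: offset=15 data="IbY" -> buffer=rmDviGTCszmdwqnIbY
Fragment 6: offset=14 data="YEi" -> buffer=rmDviGTCszmdwqYEiY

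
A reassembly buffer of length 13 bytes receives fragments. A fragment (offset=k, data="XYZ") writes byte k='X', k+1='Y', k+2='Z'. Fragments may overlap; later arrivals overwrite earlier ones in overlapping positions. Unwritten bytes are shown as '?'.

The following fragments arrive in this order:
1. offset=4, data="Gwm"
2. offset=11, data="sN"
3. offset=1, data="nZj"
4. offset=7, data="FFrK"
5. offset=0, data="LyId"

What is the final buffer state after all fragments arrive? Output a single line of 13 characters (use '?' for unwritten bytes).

Answer: LyIdGwmFFrKsN

Derivation:
Fragment 1: offset=4 data="Gwm" -> buffer=????Gwm??????
Fragment 2: offset=11 data="sN" -> buffer=????Gwm????sN
Fragment 3: offset=1 data="nZj" -> buffer=?nZjGwm????sN
Fragment 4: offset=7 data="FFrK" -> buffer=?nZjGwmFFrKsN
Fragment 5: offset=0 data="LyId" -> buffer=LyIdGwmFFrKsN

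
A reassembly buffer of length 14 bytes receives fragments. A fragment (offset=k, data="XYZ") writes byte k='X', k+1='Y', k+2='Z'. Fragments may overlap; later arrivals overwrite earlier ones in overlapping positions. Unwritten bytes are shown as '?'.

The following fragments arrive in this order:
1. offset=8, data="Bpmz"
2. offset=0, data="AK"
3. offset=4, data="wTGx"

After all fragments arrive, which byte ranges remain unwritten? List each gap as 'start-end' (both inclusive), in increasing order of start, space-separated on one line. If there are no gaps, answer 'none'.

Answer: 2-3 12-13

Derivation:
Fragment 1: offset=8 len=4
Fragment 2: offset=0 len=2
Fragment 3: offset=4 len=4
Gaps: 2-3 12-13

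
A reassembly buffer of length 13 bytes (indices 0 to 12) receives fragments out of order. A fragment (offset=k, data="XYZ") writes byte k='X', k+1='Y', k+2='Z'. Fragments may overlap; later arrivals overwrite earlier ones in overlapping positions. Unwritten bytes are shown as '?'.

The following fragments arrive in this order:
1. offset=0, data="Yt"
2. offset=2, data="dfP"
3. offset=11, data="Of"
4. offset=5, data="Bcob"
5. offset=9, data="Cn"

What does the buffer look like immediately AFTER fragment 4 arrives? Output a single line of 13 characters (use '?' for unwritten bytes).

Answer: YtdfPBcob??Of

Derivation:
Fragment 1: offset=0 data="Yt" -> buffer=Yt???????????
Fragment 2: offset=2 data="dfP" -> buffer=YtdfP????????
Fragment 3: offset=11 data="Of" -> buffer=YtdfP??????Of
Fragment 4: offset=5 data="Bcob" -> buffer=YtdfPBcob??Of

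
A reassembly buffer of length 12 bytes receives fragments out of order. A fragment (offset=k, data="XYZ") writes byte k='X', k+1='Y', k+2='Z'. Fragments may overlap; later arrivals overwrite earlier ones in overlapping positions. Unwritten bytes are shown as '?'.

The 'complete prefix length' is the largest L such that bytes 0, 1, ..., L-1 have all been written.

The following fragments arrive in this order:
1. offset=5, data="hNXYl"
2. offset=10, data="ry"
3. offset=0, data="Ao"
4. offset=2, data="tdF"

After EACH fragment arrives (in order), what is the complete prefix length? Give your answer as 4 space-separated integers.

Fragment 1: offset=5 data="hNXYl" -> buffer=?????hNXYl?? -> prefix_len=0
Fragment 2: offset=10 data="ry" -> buffer=?????hNXYlry -> prefix_len=0
Fragment 3: offset=0 data="Ao" -> buffer=Ao???hNXYlry -> prefix_len=2
Fragment 4: offset=2 data="tdF" -> buffer=AotdFhNXYlry -> prefix_len=12

Answer: 0 0 2 12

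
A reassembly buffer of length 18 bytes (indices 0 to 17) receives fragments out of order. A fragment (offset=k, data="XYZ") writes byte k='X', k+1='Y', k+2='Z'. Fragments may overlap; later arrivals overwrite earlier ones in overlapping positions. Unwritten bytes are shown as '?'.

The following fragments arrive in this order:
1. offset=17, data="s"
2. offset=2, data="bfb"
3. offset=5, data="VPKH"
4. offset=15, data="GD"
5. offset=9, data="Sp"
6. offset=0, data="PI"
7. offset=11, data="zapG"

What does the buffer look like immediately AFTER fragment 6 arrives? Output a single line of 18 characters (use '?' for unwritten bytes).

Fragment 1: offset=17 data="s" -> buffer=?????????????????s
Fragment 2: offset=2 data="bfb" -> buffer=??bfb????????????s
Fragment 3: offset=5 data="VPKH" -> buffer=??bfbVPKH????????s
Fragment 4: offset=15 data="GD" -> buffer=??bfbVPKH??????GDs
Fragment 5: offset=9 data="Sp" -> buffer=??bfbVPKHSp????GDs
Fragment 6: offset=0 data="PI" -> buffer=PIbfbVPKHSp????GDs

Answer: PIbfbVPKHSp????GDs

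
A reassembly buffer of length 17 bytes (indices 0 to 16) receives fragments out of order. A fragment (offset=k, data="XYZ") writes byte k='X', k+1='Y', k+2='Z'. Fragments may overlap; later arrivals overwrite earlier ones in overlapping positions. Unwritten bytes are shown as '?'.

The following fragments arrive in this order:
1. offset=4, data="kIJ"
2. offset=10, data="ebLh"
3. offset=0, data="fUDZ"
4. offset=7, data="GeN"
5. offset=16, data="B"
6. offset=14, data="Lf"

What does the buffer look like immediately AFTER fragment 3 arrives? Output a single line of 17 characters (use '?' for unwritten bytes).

Answer: fUDZkIJ???ebLh???

Derivation:
Fragment 1: offset=4 data="kIJ" -> buffer=????kIJ??????????
Fragment 2: offset=10 data="ebLh" -> buffer=????kIJ???ebLh???
Fragment 3: offset=0 data="fUDZ" -> buffer=fUDZkIJ???ebLh???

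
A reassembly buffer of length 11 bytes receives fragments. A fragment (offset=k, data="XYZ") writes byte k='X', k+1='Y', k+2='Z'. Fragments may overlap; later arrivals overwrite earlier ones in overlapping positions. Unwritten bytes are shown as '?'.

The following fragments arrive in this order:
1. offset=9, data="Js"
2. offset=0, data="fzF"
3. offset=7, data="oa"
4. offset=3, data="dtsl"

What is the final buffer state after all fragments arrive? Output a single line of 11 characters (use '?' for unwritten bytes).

Fragment 1: offset=9 data="Js" -> buffer=?????????Js
Fragment 2: offset=0 data="fzF" -> buffer=fzF??????Js
Fragment 3: offset=7 data="oa" -> buffer=fzF????oaJs
Fragment 4: offset=3 data="dtsl" -> buffer=fzFdtsloaJs

Answer: fzFdtsloaJs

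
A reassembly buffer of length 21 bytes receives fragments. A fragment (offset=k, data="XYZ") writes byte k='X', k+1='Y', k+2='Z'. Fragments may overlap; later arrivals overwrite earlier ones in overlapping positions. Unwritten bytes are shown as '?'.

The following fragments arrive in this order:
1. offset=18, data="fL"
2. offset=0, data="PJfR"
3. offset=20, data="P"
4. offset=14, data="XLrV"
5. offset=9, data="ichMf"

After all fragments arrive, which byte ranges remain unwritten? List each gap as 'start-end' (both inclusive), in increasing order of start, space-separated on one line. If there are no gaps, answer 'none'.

Answer: 4-8

Derivation:
Fragment 1: offset=18 len=2
Fragment 2: offset=0 len=4
Fragment 3: offset=20 len=1
Fragment 4: offset=14 len=4
Fragment 5: offset=9 len=5
Gaps: 4-8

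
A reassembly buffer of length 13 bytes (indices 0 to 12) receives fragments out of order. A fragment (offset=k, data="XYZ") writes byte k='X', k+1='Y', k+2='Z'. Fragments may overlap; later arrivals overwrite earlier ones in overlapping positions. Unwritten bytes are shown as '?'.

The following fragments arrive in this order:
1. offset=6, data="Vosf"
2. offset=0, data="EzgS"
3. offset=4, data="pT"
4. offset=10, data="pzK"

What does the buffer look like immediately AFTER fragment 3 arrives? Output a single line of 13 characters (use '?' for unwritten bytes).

Answer: EzgSpTVosf???

Derivation:
Fragment 1: offset=6 data="Vosf" -> buffer=??????Vosf???
Fragment 2: offset=0 data="EzgS" -> buffer=EzgS??Vosf???
Fragment 3: offset=4 data="pT" -> buffer=EzgSpTVosf???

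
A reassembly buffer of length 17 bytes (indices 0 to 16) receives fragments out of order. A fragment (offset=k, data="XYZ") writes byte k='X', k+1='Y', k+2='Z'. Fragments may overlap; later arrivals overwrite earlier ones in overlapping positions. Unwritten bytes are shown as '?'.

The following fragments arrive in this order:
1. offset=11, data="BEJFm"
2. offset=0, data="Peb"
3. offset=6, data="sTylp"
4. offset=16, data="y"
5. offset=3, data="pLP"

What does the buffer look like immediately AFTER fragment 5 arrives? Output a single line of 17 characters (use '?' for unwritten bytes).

Fragment 1: offset=11 data="BEJFm" -> buffer=???????????BEJFm?
Fragment 2: offset=0 data="Peb" -> buffer=Peb????????BEJFm?
Fragment 3: offset=6 data="sTylp" -> buffer=Peb???sTylpBEJFm?
Fragment 4: offset=16 data="y" -> buffer=Peb???sTylpBEJFmy
Fragment 5: offset=3 data="pLP" -> buffer=PebpLPsTylpBEJFmy

Answer: PebpLPsTylpBEJFmy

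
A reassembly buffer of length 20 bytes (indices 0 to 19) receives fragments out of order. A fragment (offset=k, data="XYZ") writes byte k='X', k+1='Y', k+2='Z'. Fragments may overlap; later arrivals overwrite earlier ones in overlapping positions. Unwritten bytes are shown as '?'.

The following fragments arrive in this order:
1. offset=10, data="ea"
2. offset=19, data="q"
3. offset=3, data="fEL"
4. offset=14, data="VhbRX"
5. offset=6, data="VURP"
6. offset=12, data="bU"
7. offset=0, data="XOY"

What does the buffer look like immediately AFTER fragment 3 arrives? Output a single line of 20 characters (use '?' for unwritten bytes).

Fragment 1: offset=10 data="ea" -> buffer=??????????ea????????
Fragment 2: offset=19 data="q" -> buffer=??????????ea???????q
Fragment 3: offset=3 data="fEL" -> buffer=???fEL????ea???????q

Answer: ???fEL????ea???????q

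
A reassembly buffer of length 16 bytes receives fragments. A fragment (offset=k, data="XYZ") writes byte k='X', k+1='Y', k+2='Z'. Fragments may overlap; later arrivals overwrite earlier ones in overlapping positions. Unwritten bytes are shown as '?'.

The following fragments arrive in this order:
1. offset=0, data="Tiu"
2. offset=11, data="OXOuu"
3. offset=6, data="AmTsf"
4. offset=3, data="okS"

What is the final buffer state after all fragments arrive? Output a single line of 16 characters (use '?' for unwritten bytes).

Answer: TiuokSAmTsfOXOuu

Derivation:
Fragment 1: offset=0 data="Tiu" -> buffer=Tiu?????????????
Fragment 2: offset=11 data="OXOuu" -> buffer=Tiu????????OXOuu
Fragment 3: offset=6 data="AmTsf" -> buffer=Tiu???AmTsfOXOuu
Fragment 4: offset=3 data="okS" -> buffer=TiuokSAmTsfOXOuu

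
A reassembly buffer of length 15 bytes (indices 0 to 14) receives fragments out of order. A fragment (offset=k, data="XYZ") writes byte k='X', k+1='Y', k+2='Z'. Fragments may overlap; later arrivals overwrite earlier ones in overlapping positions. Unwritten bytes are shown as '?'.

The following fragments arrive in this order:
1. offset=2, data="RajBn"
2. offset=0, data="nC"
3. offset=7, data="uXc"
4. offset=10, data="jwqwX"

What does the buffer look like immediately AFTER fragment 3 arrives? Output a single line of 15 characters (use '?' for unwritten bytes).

Fragment 1: offset=2 data="RajBn" -> buffer=??RajBn????????
Fragment 2: offset=0 data="nC" -> buffer=nCRajBn????????
Fragment 3: offset=7 data="uXc" -> buffer=nCRajBnuXc?????

Answer: nCRajBnuXc?????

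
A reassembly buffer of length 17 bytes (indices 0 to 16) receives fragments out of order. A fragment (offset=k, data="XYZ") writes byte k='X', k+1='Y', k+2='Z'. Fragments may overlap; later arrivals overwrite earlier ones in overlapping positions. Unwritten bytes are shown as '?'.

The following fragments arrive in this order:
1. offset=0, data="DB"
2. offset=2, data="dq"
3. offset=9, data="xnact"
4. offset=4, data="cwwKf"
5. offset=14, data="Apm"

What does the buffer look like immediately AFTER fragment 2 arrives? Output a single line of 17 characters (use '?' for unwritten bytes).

Answer: DBdq?????????????

Derivation:
Fragment 1: offset=0 data="DB" -> buffer=DB???????????????
Fragment 2: offset=2 data="dq" -> buffer=DBdq?????????????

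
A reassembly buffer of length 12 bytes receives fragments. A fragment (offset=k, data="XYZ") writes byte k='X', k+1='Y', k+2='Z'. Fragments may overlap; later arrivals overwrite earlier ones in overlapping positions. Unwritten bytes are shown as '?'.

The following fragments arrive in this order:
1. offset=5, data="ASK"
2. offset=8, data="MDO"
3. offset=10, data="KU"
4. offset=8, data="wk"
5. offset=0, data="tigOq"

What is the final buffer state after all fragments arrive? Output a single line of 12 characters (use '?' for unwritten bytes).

Fragment 1: offset=5 data="ASK" -> buffer=?????ASK????
Fragment 2: offset=8 data="MDO" -> buffer=?????ASKMDO?
Fragment 3: offset=10 data="KU" -> buffer=?????ASKMDKU
Fragment 4: offset=8 data="wk" -> buffer=?????ASKwkKU
Fragment 5: offset=0 data="tigOq" -> buffer=tigOqASKwkKU

Answer: tigOqASKwkKU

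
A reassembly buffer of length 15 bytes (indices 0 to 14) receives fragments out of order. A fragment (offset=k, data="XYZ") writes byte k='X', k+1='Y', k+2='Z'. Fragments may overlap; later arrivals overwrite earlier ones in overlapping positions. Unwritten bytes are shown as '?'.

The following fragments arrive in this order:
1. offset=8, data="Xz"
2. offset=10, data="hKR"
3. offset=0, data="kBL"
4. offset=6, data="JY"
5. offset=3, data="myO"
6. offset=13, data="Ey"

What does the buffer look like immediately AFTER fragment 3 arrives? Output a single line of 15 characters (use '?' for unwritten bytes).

Answer: kBL?????XzhKR??

Derivation:
Fragment 1: offset=8 data="Xz" -> buffer=????????Xz?????
Fragment 2: offset=10 data="hKR" -> buffer=????????XzhKR??
Fragment 3: offset=0 data="kBL" -> buffer=kBL?????XzhKR??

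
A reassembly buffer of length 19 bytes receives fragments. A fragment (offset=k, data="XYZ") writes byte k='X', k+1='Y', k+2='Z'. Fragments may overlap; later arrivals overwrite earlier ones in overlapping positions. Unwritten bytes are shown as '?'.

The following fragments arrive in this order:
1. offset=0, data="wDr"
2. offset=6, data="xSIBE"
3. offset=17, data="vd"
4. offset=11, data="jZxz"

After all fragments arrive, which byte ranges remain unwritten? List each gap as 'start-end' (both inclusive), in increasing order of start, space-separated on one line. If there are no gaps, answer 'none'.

Fragment 1: offset=0 len=3
Fragment 2: offset=6 len=5
Fragment 3: offset=17 len=2
Fragment 4: offset=11 len=4
Gaps: 3-5 15-16

Answer: 3-5 15-16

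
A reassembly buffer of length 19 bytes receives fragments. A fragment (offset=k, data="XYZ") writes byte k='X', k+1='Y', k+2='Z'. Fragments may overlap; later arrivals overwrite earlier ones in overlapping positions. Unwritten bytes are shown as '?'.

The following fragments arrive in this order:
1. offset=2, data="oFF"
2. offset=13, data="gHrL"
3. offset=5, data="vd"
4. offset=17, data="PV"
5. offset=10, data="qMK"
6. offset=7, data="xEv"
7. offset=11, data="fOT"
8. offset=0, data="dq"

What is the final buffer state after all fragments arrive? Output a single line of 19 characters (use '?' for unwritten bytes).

Answer: dqoFFvdxEvqfOTHrLPV

Derivation:
Fragment 1: offset=2 data="oFF" -> buffer=??oFF??????????????
Fragment 2: offset=13 data="gHrL" -> buffer=??oFF????????gHrL??
Fragment 3: offset=5 data="vd" -> buffer=??oFFvd??????gHrL??
Fragment 4: offset=17 data="PV" -> buffer=??oFFvd??????gHrLPV
Fragment 5: offset=10 data="qMK" -> buffer=??oFFvd???qMKgHrLPV
Fragment 6: offset=7 data="xEv" -> buffer=??oFFvdxEvqMKgHrLPV
Fragment 7: offset=11 data="fOT" -> buffer=??oFFvdxEvqfOTHrLPV
Fragment 8: offset=0 data="dq" -> buffer=dqoFFvdxEvqfOTHrLPV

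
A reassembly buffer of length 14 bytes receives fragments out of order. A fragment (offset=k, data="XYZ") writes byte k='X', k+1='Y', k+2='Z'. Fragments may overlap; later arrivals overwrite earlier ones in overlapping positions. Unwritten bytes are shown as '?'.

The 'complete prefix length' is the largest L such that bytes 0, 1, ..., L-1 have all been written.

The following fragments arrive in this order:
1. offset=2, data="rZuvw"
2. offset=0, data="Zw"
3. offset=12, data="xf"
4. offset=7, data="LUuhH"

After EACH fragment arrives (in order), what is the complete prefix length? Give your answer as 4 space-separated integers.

Answer: 0 7 7 14

Derivation:
Fragment 1: offset=2 data="rZuvw" -> buffer=??rZuvw??????? -> prefix_len=0
Fragment 2: offset=0 data="Zw" -> buffer=ZwrZuvw??????? -> prefix_len=7
Fragment 3: offset=12 data="xf" -> buffer=ZwrZuvw?????xf -> prefix_len=7
Fragment 4: offset=7 data="LUuhH" -> buffer=ZwrZuvwLUuhHxf -> prefix_len=14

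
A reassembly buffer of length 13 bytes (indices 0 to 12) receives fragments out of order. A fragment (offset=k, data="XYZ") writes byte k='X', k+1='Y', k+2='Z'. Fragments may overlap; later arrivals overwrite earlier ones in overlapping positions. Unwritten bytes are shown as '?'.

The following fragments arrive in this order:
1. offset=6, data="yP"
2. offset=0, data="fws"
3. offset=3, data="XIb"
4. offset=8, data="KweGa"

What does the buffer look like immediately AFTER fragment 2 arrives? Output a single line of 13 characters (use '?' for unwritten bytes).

Fragment 1: offset=6 data="yP" -> buffer=??????yP?????
Fragment 2: offset=0 data="fws" -> buffer=fws???yP?????

Answer: fws???yP?????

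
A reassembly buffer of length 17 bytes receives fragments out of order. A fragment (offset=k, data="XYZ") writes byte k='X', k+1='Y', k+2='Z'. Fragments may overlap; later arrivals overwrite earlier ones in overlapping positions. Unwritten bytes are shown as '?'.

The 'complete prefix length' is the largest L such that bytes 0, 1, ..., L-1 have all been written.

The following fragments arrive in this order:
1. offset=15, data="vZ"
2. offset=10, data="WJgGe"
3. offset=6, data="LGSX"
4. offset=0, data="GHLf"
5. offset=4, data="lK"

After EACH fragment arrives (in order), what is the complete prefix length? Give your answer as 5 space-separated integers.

Answer: 0 0 0 4 17

Derivation:
Fragment 1: offset=15 data="vZ" -> buffer=???????????????vZ -> prefix_len=0
Fragment 2: offset=10 data="WJgGe" -> buffer=??????????WJgGevZ -> prefix_len=0
Fragment 3: offset=6 data="LGSX" -> buffer=??????LGSXWJgGevZ -> prefix_len=0
Fragment 4: offset=0 data="GHLf" -> buffer=GHLf??LGSXWJgGevZ -> prefix_len=4
Fragment 5: offset=4 data="lK" -> buffer=GHLflKLGSXWJgGevZ -> prefix_len=17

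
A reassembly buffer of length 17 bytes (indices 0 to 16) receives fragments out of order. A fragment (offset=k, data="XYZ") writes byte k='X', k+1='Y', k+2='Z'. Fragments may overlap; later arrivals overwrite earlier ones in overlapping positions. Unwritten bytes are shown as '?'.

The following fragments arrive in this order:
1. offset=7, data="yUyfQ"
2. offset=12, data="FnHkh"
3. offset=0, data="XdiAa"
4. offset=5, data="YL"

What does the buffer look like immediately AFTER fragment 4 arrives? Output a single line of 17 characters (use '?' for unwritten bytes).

Answer: XdiAaYLyUyfQFnHkh

Derivation:
Fragment 1: offset=7 data="yUyfQ" -> buffer=???????yUyfQ?????
Fragment 2: offset=12 data="FnHkh" -> buffer=???????yUyfQFnHkh
Fragment 3: offset=0 data="XdiAa" -> buffer=XdiAa??yUyfQFnHkh
Fragment 4: offset=5 data="YL" -> buffer=XdiAaYLyUyfQFnHkh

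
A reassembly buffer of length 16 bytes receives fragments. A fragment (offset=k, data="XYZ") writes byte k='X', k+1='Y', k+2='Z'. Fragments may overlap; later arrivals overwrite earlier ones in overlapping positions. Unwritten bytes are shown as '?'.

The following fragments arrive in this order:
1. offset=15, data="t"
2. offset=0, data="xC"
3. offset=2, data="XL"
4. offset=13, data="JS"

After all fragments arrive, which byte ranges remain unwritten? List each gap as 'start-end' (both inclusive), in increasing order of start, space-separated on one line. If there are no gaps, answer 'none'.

Fragment 1: offset=15 len=1
Fragment 2: offset=0 len=2
Fragment 3: offset=2 len=2
Fragment 4: offset=13 len=2
Gaps: 4-12

Answer: 4-12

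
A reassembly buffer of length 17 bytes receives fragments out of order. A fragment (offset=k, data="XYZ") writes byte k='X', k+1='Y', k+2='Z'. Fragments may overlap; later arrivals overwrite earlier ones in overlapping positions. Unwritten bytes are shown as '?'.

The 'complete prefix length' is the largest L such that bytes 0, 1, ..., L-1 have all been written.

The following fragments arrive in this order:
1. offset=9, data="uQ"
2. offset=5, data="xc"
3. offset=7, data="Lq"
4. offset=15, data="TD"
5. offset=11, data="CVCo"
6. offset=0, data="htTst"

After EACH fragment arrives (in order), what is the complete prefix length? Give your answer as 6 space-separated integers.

Answer: 0 0 0 0 0 17

Derivation:
Fragment 1: offset=9 data="uQ" -> buffer=?????????uQ?????? -> prefix_len=0
Fragment 2: offset=5 data="xc" -> buffer=?????xc??uQ?????? -> prefix_len=0
Fragment 3: offset=7 data="Lq" -> buffer=?????xcLquQ?????? -> prefix_len=0
Fragment 4: offset=15 data="TD" -> buffer=?????xcLquQ????TD -> prefix_len=0
Fragment 5: offset=11 data="CVCo" -> buffer=?????xcLquQCVCoTD -> prefix_len=0
Fragment 6: offset=0 data="htTst" -> buffer=htTstxcLquQCVCoTD -> prefix_len=17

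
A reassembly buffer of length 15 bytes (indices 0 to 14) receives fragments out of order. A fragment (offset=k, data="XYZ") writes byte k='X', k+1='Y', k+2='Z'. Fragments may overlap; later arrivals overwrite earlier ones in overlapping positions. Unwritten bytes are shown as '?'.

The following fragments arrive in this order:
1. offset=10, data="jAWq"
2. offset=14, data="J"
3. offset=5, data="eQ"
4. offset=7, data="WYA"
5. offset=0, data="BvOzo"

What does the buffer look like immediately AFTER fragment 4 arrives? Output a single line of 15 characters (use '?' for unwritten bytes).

Answer: ?????eQWYAjAWqJ

Derivation:
Fragment 1: offset=10 data="jAWq" -> buffer=??????????jAWq?
Fragment 2: offset=14 data="J" -> buffer=??????????jAWqJ
Fragment 3: offset=5 data="eQ" -> buffer=?????eQ???jAWqJ
Fragment 4: offset=7 data="WYA" -> buffer=?????eQWYAjAWqJ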